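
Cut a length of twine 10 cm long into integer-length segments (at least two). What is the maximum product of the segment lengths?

36

Fill P[k] for k=2..10: at each k try every first piece i and multiply by the better of (k−i) uncut or P[k−i].
P[2] = 1*max(1,0) = 1*1 = 1
P[3] = max(1*2, 2*1) = 2
P[4] = max(1*3, 2*2, 3*1) = 4
P[5] = max(1*4, 2*3, 3*2, 4*1) = 6
P[6] = max(1*6, 2*4, 3*3, 4*2, 5*1) = 9
P[7] = max(1*9, 2*6, 3*4, 4*3, 5*2, 6*1) = 12
P[8] = max(1*12, 2*9, 3*6, …, 6*2, 7*1) = 18
P[9] = max(1*18, 2*12, 3*9, …, 7*2, 8*1) = 27
P[10] = max(1*27, 2*18, 3*12, …, 8*2, 9*1) = 36
One optimal split: 3 + 3 + 2 + 2; product 3*3*2*2 = 36.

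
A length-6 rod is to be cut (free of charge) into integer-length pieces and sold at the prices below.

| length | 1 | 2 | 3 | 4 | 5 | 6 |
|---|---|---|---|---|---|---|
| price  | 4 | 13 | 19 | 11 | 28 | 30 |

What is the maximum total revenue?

39

Let R[k] be the best obtainable value from length k. For each k, try every first piece i and keep the best of price[i] + R[k−i].
R[1] = 4
R[2] = 13
R[3] = 19
R[4] = 26  (first piece 2, then R[2]=13)
R[5] = 32  (first piece 2, then R[3]=19)
R[6] = 39  (first piece 2, then R[4]=26)
One optimal cutting: 2 + 2 + 2 → $13 + $13 + $13 = $39.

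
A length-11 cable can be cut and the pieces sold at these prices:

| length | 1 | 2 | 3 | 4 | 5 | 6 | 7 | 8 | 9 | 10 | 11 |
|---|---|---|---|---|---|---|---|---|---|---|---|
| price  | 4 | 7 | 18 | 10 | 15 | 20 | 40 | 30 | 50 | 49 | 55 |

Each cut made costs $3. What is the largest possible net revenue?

56

Build v[k] bottom-up: v[k] = max over allowed piece i of (p[i] + v[k−i]) − 3 per cut.
v[1] = 4
v[2] = max(4+4-3, 7+0) = 7
v[3] = max(4+7-3, 7+4-3, 18+0) = 18
v[4] = max(4+18-3, 7+7-3, 18+4-3, 10+0) = 19
v[5] = max(4+19-3, 7+18-3, 18+7-3, 10+4-3, 15+0) = 22
v[6] = max(4+22-3, 7+19-3, 18+18-3, 10+7-3, 15+4-3, 20+0) = 33
v[7] = max(4+33-3, 7+22-3, 18+19-3, …, 20+4-3, 40+0) = 40
v[8] = max(4+40-3, 7+33-3, 18+22-3, …, 40+4-3, 30+0) = 41
v[9] = max(4+41-3, 7+40-3, 18+33-3, …, 30+4-3, 50+0) = 50
v[10] = max(4+50-3, 7+41-3, 18+40-3, …, 50+4-3, 49+0) = 55
v[11] = max(4+55-3, 7+50-3, 18+41-3, …, 49+4-3, 55+0) = 56
One optimal plan: pieces 7 + 3 + 1 (2 cuts) → $62 − $6 = $56.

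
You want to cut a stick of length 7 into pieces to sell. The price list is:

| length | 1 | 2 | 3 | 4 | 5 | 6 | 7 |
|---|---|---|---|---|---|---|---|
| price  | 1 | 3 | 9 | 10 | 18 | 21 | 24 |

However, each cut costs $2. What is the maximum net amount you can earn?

24

Build net[k] bottom-up: net[k] = max over allowed piece i of (p[i] + net[k−i]) − 2 per cut.
net[1] = 1
net[2] = max(1+1-2, 3+0) = 3
net[3] = max(1+3-2, 3+1-2, 9+0) = 9
net[4] = max(1+9-2, 3+3-2, 9+1-2, 10+0) = 10
net[5] = max(1+10-2, 3+9-2, 9+3-2, 10+1-2, 18+0) = 18
net[6] = max(1+18-2, 3+10-2, 9+9-2, 10+3-2, 18+1-2, 21+0) = 21
net[7] = max(1+21-2, 3+18-2, 9+10-2, …, 21+1-2, 24+0) = 24
Best is to make no cuts and sell whole for $24.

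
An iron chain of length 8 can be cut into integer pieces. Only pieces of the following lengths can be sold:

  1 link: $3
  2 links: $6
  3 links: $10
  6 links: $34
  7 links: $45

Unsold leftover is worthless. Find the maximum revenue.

Let best[k] be the best obtainable value from length k. For each k, try every first piece i and keep the best of price[i] + best[k−i].
best[1] = 3
best[2] = max(3+3, 6+0) = 6
best[3] = max(3+6, 6+3, 10+0) = 10
best[4] = max(3+10, 6+6, 10+3) = 13
best[5] = max(3+13, 6+10, 10+6) = 16
best[6] = max(3+16, 6+13, 10+10, 34+0) = 34
best[7] = max(3+34, 6+16, 10+13, 34+3, 45+0) = 45
best[8] = max(3+45, 6+34, 10+16, 34+6, 45+3) = 48
One optimal cutting: 7 + 1 → $48.

48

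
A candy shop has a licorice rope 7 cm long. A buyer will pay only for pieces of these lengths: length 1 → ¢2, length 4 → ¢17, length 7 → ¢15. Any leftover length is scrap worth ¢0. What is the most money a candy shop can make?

23

Let r[k] be the best obtainable value from length k. For each k, try every first piece i and keep the best of price[i] + r[k−i].
r[1] = 2
r[2] = 4  (first piece 1, then r[1]=2)
r[3] = 6  (first piece 1, then r[2]=4)
r[4] = 17
r[5] = 19  (first piece 1, then r[4]=17)
r[6] = 21  (first piece 1, then r[5]=19)
r[7] = 23  (first piece 1, then r[6]=21)
One optimal cutting: 4 + 1 + 1 + 1 → ¢23.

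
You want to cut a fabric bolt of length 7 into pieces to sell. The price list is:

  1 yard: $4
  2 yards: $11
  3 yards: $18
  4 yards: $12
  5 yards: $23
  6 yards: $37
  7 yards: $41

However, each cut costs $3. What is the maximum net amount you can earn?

41

Consider every possible first cut. r[k] is the best of p[i]+r[k−i] over all sellable i≤k, charging 3 whenever i<k.
r[1] = 4
r[2] = 11
r[3] = 18
r[4] = 19  (first piece 1, then r[3]=18)
r[5] = 26  (first piece 2, then r[3]=18)
r[6] = 37
r[7] = 41
Best is to make no cuts and sell whole for $41.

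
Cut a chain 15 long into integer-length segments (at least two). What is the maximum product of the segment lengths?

Fill g[k] for k=2..15: at each k try every first piece i and multiply by the better of (k−i) uncut or g[k−i].
g[2] = 1·max(1,0) = 1·1 = 1
g[3] = 1·max(2,1) = 1·2 = 2
g[4] = 2·max(2,1) = 2·2 = 4
g[5] = 2·max(3,2) = 2·3 = 6
g[6] = 3·max(3,2) = 3·3 = 9
g[7] = 2·max(5,6) = 2·6 = 12
g[8] = 2·max(6,9) = 2·9 = 18
g[9] = 3·max(6,9) = 3·9 = 27
g[10] = 2·max(8,18) = 2·18 = 36
g[11] = 2·max(9,27) = 2·27 = 54
g[12] = 3·max(9,27) = 3·27 = 81
g[13] = 2·max(11,54) = 2·54 = 108
g[14] = 2·max(12,81) = 2·81 = 162
g[15] = 3·max(12,81) = 3·81 = 243
One optimal split: 3 + 3 + 3 + 3 + 3; product 3·3·3·3·3 = 243.

243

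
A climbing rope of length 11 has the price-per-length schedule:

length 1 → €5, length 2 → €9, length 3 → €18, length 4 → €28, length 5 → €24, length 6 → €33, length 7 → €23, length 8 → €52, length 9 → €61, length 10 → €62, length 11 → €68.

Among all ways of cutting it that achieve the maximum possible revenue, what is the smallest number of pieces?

Consider every possible first cut. r[k] is the best of p[i]+r[k−i] over all sellable i≤k.
r[1] = 5
r[2] = max(5+5, 9+0) = 10
r[3] = max(5+10, 9+5, 18+0) = 18
r[4] = max(5+18, 9+10, 18+5, 28+0) = 28
r[5] = max(5+28, 9+18, 18+10, 28+5, 24+0) = 33
r[6] = max(5+33, 9+28, 18+18, 28+10, 24+5, 33+0) = 38
r[7] = max(5+38, 9+33, 18+28, …, 33+5, 23+0) = 46
r[8] = max(5+46, 9+38, 18+33, …, 23+5, 52+0) = 56
r[9] = max(5+56, 9+46, 18+38, …, 52+5, 61+0) = 61
r[10] = max(5+61, 9+56, 18+46, …, 61+5, 62+0) = 66
r[11] = max(5+66, 9+61, 18+56, …, 62+5, 68+0) = 74
Maximum revenue is €74.
Now minimize piece count subject to staying optimal: for each k, pieces[k] = 1 + min over i with p[i]+r[k−i]=r[k] of pieces[k−i].
pieces[8] = 2
pieces[9] = 1
pieces[10] = 2
pieces[11] = 3

3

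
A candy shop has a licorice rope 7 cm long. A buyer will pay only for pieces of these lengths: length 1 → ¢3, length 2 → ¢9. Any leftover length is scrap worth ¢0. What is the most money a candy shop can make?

30

Build f[k] bottom-up: f[k] = max over allowed piece i of (p[i] + f[k−i]).
f[1] = 3
f[2] = max(3+3, 9+0) = 9
f[3] = max(3+9, 9+3) = 12
f[4] = max(3+12, 9+9) = 18
f[5] = max(3+18, 9+12) = 21
f[6] = max(3+21, 9+18) = 27
f[7] = max(3+27, 9+21) = 30
One optimal cutting: 2 + 2 + 2 + 1 → ¢30.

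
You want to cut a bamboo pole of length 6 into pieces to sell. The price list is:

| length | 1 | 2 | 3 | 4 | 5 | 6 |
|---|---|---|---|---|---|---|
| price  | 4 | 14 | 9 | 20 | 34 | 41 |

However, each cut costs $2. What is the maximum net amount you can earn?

Let net[k] be the best obtainable value from length k. For each k, try every first piece i and keep the best of price[i] + net[k−i] minus the 2 cut fee when i<k.
net[1] = 4
net[2] = max(4+4-2, 14+0) = 14
net[3] = max(4+14-2, 14+4-2, 9+0) = 16
net[4] = max(4+16-2, 14+14-2, 9+4-2, 20+0) = 26
net[5] = max(4+26-2, 14+16-2, 9+14-2, 20+4-2, 34+0) = 34
net[6] = max(4+34-2, 14+26-2, 9+16-2, 20+14-2, 34+4-2, 41+0) = 41
Best is to make no cuts and sell whole for $41.

41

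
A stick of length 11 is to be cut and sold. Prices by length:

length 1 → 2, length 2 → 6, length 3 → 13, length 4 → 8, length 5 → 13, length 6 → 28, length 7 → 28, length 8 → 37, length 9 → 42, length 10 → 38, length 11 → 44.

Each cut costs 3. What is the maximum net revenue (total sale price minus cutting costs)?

Consider every possible first cut. net[k] is the best of p[i]+net[k−i] over all sellable i≤k, charging 3 whenever i<k.
net[1] = 2
net[2] = max(2+2-3, 6+0) = 6
net[3] = max(2+6-3, 6+2-3, 13+0) = 13
net[4] = max(2+13-3, 6+6-3, 13+2-3, 8+0) = 12
net[5] = max(2+12-3, 6+13-3, 13+6-3, 8+2-3, 13+0) = 16
net[6] = max(2+16-3, 6+12-3, 13+13-3, 8+6-3, 13+2-3, 28+0) = 28
net[7] = max(2+28-3, 6+16-3, 13+12-3, …, 28+2-3, 28+0) = 28
net[8] = max(2+28-3, 6+28-3, 13+16-3, …, 28+2-3, 37+0) = 37
net[9] = max(2+37-3, 6+28-3, 13+28-3, …, 37+2-3, 42+0) = 42
net[10] = max(2+42-3, 6+37-3, 13+28-3, …, 42+2-3, 38+0) = 41
net[11] = max(2+41-3, 6+42-3, 13+37-3, …, 38+2-3, 44+0) = 47
One optimal plan: pieces 8 + 3 (1 cut) → 50 − 3 = 47.

47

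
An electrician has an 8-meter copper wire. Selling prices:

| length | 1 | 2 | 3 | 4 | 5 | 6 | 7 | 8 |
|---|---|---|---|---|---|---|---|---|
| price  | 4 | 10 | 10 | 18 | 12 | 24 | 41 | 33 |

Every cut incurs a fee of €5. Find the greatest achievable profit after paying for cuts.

Let v[k] be the best obtainable value from length k. For each k, try every first piece i and keep the best of price[i] + v[k−i] minus the 5 cut fee when i<k.
v[1] = 4
v[2] = max(4+4-5, 10+0) = 10
v[3] = max(4+10-5, 10+4-5, 10+0) = 10
v[4] = max(4+10-5, 10+10-5, 10+4-5, 18+0) = 18
v[5] = max(4+18-5, 10+10-5, 10+10-5, 18+4-5, 12+0) = 17
v[6] = max(4+17-5, 10+18-5, 10+10-5, 18+10-5, 12+4-5, 24+0) = 24
v[7] = max(4+24-5, 10+17-5, 10+18-5, …, 24+4-5, 41+0) = 41
v[8] = max(4+41-5, 10+24-5, 10+17-5, …, 41+4-5, 33+0) = 40
One optimal plan: pieces 7 + 1 (1 cut) → €45 − €5 = €40.

40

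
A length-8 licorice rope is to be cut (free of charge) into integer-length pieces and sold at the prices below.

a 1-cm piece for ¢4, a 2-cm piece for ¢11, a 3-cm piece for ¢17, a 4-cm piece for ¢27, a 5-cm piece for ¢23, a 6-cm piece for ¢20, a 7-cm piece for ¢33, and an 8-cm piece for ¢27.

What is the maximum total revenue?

Let r[k] be the best obtainable value from length k. For each k, try every first piece i and keep the best of price[i] + r[k−i].
r[1] = 4
r[2] = max(4+4, 11+0) = 11
r[3] = max(4+11, 11+4, 17+0) = 17
r[4] = max(4+17, 11+11, 17+4, 27+0) = 27
r[5] = max(4+27, 11+17, 17+11, 27+4, 23+0) = 31
r[6] = max(4+31, 11+27, 17+17, 27+11, 23+4, 20+0) = 38
r[7] = max(4+38, 11+31, 17+27, …, 20+4, 33+0) = 44
r[8] = max(4+44, 11+38, 17+31, …, 33+4, 27+0) = 54
One optimal cutting: 4 + 4 → ¢27 + ¢27 = ¢54.

54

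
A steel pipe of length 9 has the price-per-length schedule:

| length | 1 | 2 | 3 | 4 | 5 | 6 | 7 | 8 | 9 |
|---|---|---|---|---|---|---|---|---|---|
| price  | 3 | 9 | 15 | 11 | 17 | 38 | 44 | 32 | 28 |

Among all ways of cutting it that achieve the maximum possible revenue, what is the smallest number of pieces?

Let r[k] be the best obtainable value from length k. For each k, try every first piece i and keep the best of price[i] + r[k−i].
r[1] = 3
r[2] = max(3+3, 9+0) = 9
r[3] = max(3+9, 9+3, 15+0) = 15
r[4] = max(3+15, 9+9, 15+3, 11+0) = 18
r[5] = max(3+18, 9+15, 15+9, 11+3, 17+0) = 24
r[6] = max(3+24, 9+18, 15+15, 11+9, 17+3, 38+0) = 38
r[7] = max(3+38, 9+24, 15+18, …, 38+3, 44+0) = 44
r[8] = max(3+44, 9+38, 15+24, …, 44+3, 32+0) = 47
r[9] = max(3+47, 9+44, 15+38, …, 32+3, 28+0) = 53
Maximum revenue is $53.
Now minimize piece count subject to staying optimal: for each k, pieces[k] = 1 + min over i with p[i]+r[k−i]=r[k] of pieces[k−i].
pieces[6] = 1
pieces[7] = 1
pieces[8] = 2
pieces[9] = 2

2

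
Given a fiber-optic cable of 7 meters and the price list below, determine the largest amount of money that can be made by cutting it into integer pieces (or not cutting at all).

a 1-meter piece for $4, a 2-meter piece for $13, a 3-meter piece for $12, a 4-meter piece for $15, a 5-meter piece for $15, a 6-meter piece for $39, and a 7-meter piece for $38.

Let r[k] be the best obtainable value from length k. For each k, try every first piece i and keep the best of price[i] + r[k−i].
r[1] = 4
r[2] = 13
r[3] = 17  (first piece 1, then r[2]=13)
r[4] = 26  (first piece 2, then r[2]=13)
r[5] = 30  (first piece 1, then r[4]=26)
r[6] = 39  (first piece 2, then r[4]=26)
r[7] = 43  (first piece 1, then r[6]=39)
One optimal cutting: 2 + 2 + 2 + 1 → $13 + $13 + $13 + $4 = $43.

43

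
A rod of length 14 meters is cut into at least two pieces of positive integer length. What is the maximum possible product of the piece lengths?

Let f[k] be the best product for length k (with at least one cut). For each first piece i, the rest contributes max(k−i, f[k−i]).
Small cases: f[2]=1, f[3]=2, f[4]=4, f[5]=6, f[6]=9, f[7]=12, f[8]=18, f[9]=27.
f[10] = max(1*27, 2*18, 3*12, …, 8*2, 9*1) = 36
f[11] = max(1*36, 2*27, 3*18, …, 9*2, 10*1) = 54
f[12] = max(1*54, 2*36, 3*27, …, 10*2, 11*1) = 81
f[13] = max(1*81, 2*54, 3*36, …, 11*2, 12*1) = 108
f[14] = max(1*108, 2*81, 3*54, …, 12*2, 13*1) = 162
One optimal split: 3 + 3 + 3 + 3 + 2; product 3*3*3*3*2 = 162.

162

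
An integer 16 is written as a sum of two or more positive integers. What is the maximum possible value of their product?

Let P[k] be the best product for length k (with at least one cut). For each first piece i, the rest contributes max(k−i, P[k−i]).
P[2] = 1×max(1,0) = 1×1 = 1
P[3] = 1×max(2,1) = 1×2 = 2
P[4] = 2×max(2,1) = 2×2 = 4
P[5] = 2×max(3,2) = 2×3 = 6
P[6] = 3×max(3,2) = 3×3 = 9
P[7] = 2×max(5,6) = 2×6 = 12
P[8] = 2×max(6,9) = 2×9 = 18
P[9] = 3×max(6,9) = 3×9 = 27
P[10] = 2×max(8,18) = 2×18 = 36
P[11] = 2×max(9,27) = 2×27 = 54
P[12] = 3×max(9,27) = 3×27 = 81
P[13] = 2×max(11,54) = 2×54 = 108
P[14] = 2×max(12,81) = 2×81 = 162
P[15] = 3×max(12,81) = 3×81 = 243
P[16] = 2×max(14,162) = 2×162 = 324
One optimal split: 3 + 3 + 3 + 3 + 2 + 2; product 3×3×3×3×2×2 = 324.

324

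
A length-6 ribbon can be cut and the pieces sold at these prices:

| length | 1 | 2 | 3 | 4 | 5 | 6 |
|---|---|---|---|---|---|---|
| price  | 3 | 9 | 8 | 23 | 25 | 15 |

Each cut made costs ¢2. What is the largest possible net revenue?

30

Build net[k] bottom-up: net[k] = max over allowed piece i of (p[i] + net[k−i]) − 2 per cut.
net[1] = 3
net[2] = 9
net[3] = 10  (first piece 1, then net[2]=9)
net[4] = 23
net[5] = 25
net[6] = 30  (first piece 2, then net[4]=23)
One optimal plan: pieces 4 + 2 (1 cut) → ¢32 − ¢2 = ¢30.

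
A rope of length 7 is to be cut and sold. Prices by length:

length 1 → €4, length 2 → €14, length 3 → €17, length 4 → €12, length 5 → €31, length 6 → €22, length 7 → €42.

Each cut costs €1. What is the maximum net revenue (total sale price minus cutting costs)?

Let net[k] be the best obtainable value from length k. For each k, try every first piece i and keep the best of price[i] + net[k−i] minus the 1 cut fee when i<k.
net[1] = 4
net[2] = max(4+4-1, 14+0) = 14
net[3] = max(4+14-1, 14+4-1, 17+0) = 17
net[4] = max(4+17-1, 14+14-1, 17+4-1, 12+0) = 27
net[5] = max(4+27-1, 14+17-1, 17+14-1, 12+4-1, 31+0) = 31
net[6] = max(4+31-1, 14+27-1, 17+17-1, 12+14-1, 31+4-1, 22+0) = 40
net[7] = max(4+40-1, 14+31-1, 17+27-1, …, 22+4-1, 42+0) = 44
One optimal plan: pieces 5 + 2 (1 cut) → €45 − €1 = €44.

44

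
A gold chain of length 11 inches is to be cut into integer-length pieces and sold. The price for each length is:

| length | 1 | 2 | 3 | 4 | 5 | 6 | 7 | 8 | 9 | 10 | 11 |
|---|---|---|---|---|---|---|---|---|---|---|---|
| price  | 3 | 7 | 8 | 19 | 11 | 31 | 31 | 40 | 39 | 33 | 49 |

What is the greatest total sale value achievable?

53

Let v[k] be the best obtainable value from length k. For each k, try every first piece i and keep the best of price[i] + v[k−i].
v[1] = 3
v[2] = max(3+3, 7+0) = 7
v[3] = max(3+7, 7+3, 8+0) = 10
v[4] = max(3+10, 7+7, 8+3, 19+0) = 19
v[5] = max(3+19, 7+10, 8+7, 19+3, 11+0) = 22
v[6] = max(3+22, 7+19, 8+10, 19+7, 11+3, 31+0) = 31
v[7] = max(3+31, 7+22, 8+19, …, 31+3, 31+0) = 34
v[8] = max(3+34, 7+31, 8+22, …, 31+3, 40+0) = 40
v[9] = max(3+40, 7+34, 8+31, …, 40+3, 39+0) = 43
v[10] = max(3+43, 7+40, 8+34, …, 39+3, 33+0) = 50
v[11] = max(3+50, 7+43, 8+40, …, 33+3, 49+0) = 53
One optimal cutting: 6 + 4 + 1 → $31 + $19 + $3 = $53.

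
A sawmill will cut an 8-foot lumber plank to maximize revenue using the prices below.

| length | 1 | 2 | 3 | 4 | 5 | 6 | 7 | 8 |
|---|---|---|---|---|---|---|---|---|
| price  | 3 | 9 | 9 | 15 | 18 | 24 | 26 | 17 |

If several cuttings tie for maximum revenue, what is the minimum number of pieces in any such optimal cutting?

Build r[k] bottom-up: r[k] = max over allowed piece i of (p[i] + r[k−i]).
r[1] = 3
r[2] = 9
r[3] = 12  (first piece 1, then r[2]=9)
r[4] = 18  (first piece 2, then r[2]=9)
r[5] = 21  (first piece 1, then r[4]=18)
r[6] = 27  (first piece 2, then r[4]=18)
r[7] = 30  (first piece 1, then r[6]=27)
r[8] = 36  (first piece 2, then r[6]=27)
Maximum revenue is $36.
Now minimize piece count subject to staying optimal: for each k, pieces[k] = 1 + min over i with p[i]+r[k−i]=r[k] of pieces[k−i].
pieces[5] = 3
pieces[6] = 3
pieces[7] = 4
pieces[8] = 4

4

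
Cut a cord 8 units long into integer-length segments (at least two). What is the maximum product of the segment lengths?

18

Fill prod[k] for k=2..8: at each k try every first piece i and multiply by the better of (k−i) uncut or prod[k−i].
prod[2] = 1×max(1,0) = 1×1 = 1
prod[3] = 1×max(2,1) = 1×2 = 2
prod[4] = 2×max(2,1) = 2×2 = 4
prod[5] = 2×max(3,2) = 2×3 = 6
prod[6] = 3×max(3,2) = 3×3 = 9
prod[7] = 2×max(5,6) = 2×6 = 12
prod[8] = 2×max(6,9) = 2×9 = 18
One optimal split: 3 + 3 + 2; product 3×3×2 = 18.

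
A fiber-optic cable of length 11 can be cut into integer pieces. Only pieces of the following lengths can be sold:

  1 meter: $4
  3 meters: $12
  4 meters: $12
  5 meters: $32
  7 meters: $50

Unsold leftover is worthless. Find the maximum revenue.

Build f[k] bottom-up: f[k] = max over allowed piece i of (p[i] + f[k−i]).
f[1] = 4
f[2] = 8  (first piece 1, then f[1]=4)
f[3] = max(4+8, 12+0) = 12
f[4] = max(4+12, 12+4, 12+0) = 16
f[5] = max(4+16, 12+8, 12+4, 32+0) = 32
f[6] = max(4+32, 12+12, 12+8, 32+4) = 36
f[7] = max(4+36, 12+16, 12+12, 32+8, 50+0) = 50
f[8] = max(4+50, 12+32, 12+16, 32+12, 50+4) = 54
f[9] = max(4+54, 12+36, 12+32, 32+16, 50+8) = 58
f[10] = max(4+58, 12+50, 12+36, 32+32, 50+12) = 64
f[11] = max(4+64, 12+54, 12+50, 32+36, 50+16) = 68
One optimal cutting: 5 + 5 + 1 → $68.

68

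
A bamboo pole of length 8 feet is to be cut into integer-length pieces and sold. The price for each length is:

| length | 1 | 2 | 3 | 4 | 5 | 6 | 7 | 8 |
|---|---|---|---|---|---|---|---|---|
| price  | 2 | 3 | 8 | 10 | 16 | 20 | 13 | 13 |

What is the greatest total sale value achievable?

24

Build R[k] bottom-up: R[k] = max over allowed piece i of (p[i] + R[k−i]).
R[1] = 2
R[2] = max(2+2, 3+0) = 4
R[3] = max(2+4, 3+2, 8+0) = 8
R[4] = max(2+8, 3+4, 8+2, 10+0) = 10
R[5] = max(2+10, 3+8, 8+4, 10+2, 16+0) = 16
R[6] = max(2+16, 3+10, 8+8, 10+4, 16+2, 20+0) = 20
R[7] = max(2+20, 3+16, 8+10, …, 20+2, 13+0) = 22
R[8] = max(2+22, 3+20, 8+16, …, 13+2, 13+0) = 24
One optimal cutting: 6 + 1 + 1 → $20 + $2 + $2 = $24.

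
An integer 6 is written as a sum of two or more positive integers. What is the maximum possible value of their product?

9

Fill P[k] for k=2..6: at each k try every first piece i and multiply by the better of (k−i) uncut or P[k−i].
P[2] = 1·max(1,0) = 1·1 = 1
P[3] = 1·max(2,1) = 1·2 = 2
P[4] = 2·max(2,1) = 2·2 = 4
P[5] = 2·max(3,2) = 2·3 = 6
P[6] = 3·max(3,2) = 3·3 = 9
One optimal split: 3 + 3; product 3·3 = 9.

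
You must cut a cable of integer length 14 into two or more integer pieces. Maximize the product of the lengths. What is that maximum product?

Let g[k] be the best product for length k (with at least one cut). For each first piece i, the rest contributes max(k−i, g[k−i]).
g[2] = 1×max(1,0) = 1×1 = 1
g[3] = 1×max(2,1) = 1×2 = 2
g[4] = 2×max(2,1) = 2×2 = 4
g[5] = 2×max(3,2) = 2×3 = 6
g[6] = 3×max(3,2) = 3×3 = 9
g[7] = 2×max(5,6) = 2×6 = 12
g[8] = 2×max(6,9) = 2×9 = 18
g[9] = 3×max(6,9) = 3×9 = 27
g[10] = 2×max(8,18) = 2×18 = 36
g[11] = 2×max(9,27) = 2×27 = 54
g[12] = 3×max(9,27) = 3×27 = 81
g[13] = 2×max(11,54) = 2×54 = 108
g[14] = 2×max(12,81) = 2×81 = 162
One optimal split: 3 + 3 + 3 + 3 + 2; product 3×3×3×3×2 = 162.

162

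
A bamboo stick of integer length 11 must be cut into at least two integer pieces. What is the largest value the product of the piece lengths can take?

Fill P[k] for k=2..11: at each k try every first piece i and multiply by the better of (k−i) uncut or P[k−i].
Small cases: P[2]=1, P[3]=2, P[4]=4, P[5]=6, P[6]=9.
P[7] = 2·max(5,6) = 2·6 = 12
P[8] = 2·max(6,9) = 2·9 = 18
P[9] = 3·max(6,9) = 3·9 = 27
P[10] = 2·max(8,18) = 2·18 = 36
P[11] = 2·max(9,27) = 2·27 = 54
One optimal split: 3 + 3 + 3 + 2; product 3·3·3·2 = 54.

54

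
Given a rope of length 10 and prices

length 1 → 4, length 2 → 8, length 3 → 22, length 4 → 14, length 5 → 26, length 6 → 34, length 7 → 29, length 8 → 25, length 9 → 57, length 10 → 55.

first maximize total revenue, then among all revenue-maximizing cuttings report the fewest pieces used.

Consider every possible first cut. r[k] is the best of p[i]+r[k−i] over all sellable i≤k.
r[1] = 4
r[2] = max(4+4, 8+0) = 8
r[3] = max(4+8, 8+4, 22+0) = 22
r[4] = max(4+22, 8+8, 22+4, 14+0) = 26
r[5] = max(4+26, 8+22, 22+8, 14+4, 26+0) = 30
r[6] = max(4+30, 8+26, 22+22, 14+8, 26+4, 34+0) = 44
r[7] = max(4+44, 8+30, 22+26, …, 34+4, 29+0) = 48
r[8] = max(4+48, 8+44, 22+30, …, 29+4, 25+0) = 52
r[9] = max(4+52, 8+48, 22+44, …, 25+4, 57+0) = 66
r[10] = max(4+66, 8+52, 22+48, …, 57+4, 55+0) = 70
Maximum revenue is 70.
Now minimize piece count subject to staying optimal: for each k, pieces[k] = 1 + min over i with p[i]+r[k−i]=r[k] of pieces[k−i].
pieces[7] = 3
pieces[8] = 3
pieces[9] = 3
pieces[10] = 4

4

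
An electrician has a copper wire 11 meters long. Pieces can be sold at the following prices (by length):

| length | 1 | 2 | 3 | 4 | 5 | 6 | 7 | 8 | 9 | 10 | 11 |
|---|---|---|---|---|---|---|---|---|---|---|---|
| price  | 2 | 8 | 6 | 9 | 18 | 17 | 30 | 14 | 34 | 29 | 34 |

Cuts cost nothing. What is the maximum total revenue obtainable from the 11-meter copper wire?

46

Let v[k] be the best obtainable value from length k. For each k, try every first piece i and keep the best of price[i] + v[k−i].
v[1] = 2
v[2] = 8
v[3] = 10  (first piece 1, then v[2]=8)
v[4] = 16  (first piece 2, then v[2]=8)
v[5] = 18  (first piece 1, then v[4]=16)
v[6] = 24  (first piece 2, then v[4]=16)
v[7] = 30
v[8] = 32  (first piece 1, then v[7]=30)
v[9] = 38  (first piece 2, then v[7]=30)
v[10] = 40  (first piece 1, then v[9]=38)
v[11] = 46  (first piece 2, then v[9]=38)
One optimal cutting: 7 + 2 + 2 → €30 + €8 + €8 = €46.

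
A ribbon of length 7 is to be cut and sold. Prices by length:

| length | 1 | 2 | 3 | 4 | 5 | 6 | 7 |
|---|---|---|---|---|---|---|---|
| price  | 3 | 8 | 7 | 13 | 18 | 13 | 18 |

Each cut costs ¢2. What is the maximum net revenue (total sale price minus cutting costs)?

Let v[k] be the best obtainable value from length k. For each k, try every first piece i and keep the best of price[i] + v[k−i] minus the 2 cut fee when i<k.
v[1] = 3
v[2] = 8
v[3] = 9  (first piece 1, then v[2]=8)
v[4] = 14  (first piece 2, then v[2]=8)
v[5] = 18
v[6] = 20  (first piece 2, then v[4]=14)
v[7] = 24  (first piece 2, then v[5]=18)
One optimal plan: pieces 5 + 2 (1 cut) → ¢26 − ¢2 = ¢24.

24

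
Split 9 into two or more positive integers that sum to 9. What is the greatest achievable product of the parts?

Define prod[k] = max over 1≤i<k of i · max(k−i, prod[k−i]); the inner max lets the remainder stay uncut if that's better.
prod[2] = 1×max(1,0) = 1×1 = 1
prod[3] = max(1×2, 2×1) = 2
prod[4] = max(1×3, 2×2, 3×1) = 4
prod[5] = max(1×4, 2×3, 3×2, 4×1) = 6
prod[6] = max(1×6, 2×4, 3×3, 4×2, 5×1) = 9
prod[7] = max(1×9, 2×6, 3×4, 4×3, 5×2, 6×1) = 12
prod[8] = max(1×12, 2×9, 3×6, …, 6×2, 7×1) = 18
prod[9] = max(1×18, 2×12, 3×9, …, 7×2, 8×1) = 27
One optimal split: 3 + 3 + 3; product 3×3×3 = 27.

27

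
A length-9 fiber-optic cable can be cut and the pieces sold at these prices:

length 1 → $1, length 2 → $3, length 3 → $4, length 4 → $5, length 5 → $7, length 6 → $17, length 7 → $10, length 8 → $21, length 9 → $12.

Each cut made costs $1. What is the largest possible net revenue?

21

Build r[k] bottom-up: r[k] = max over allowed piece i of (p[i] + r[k−i]) − 1 per cut.
r[1] = 1
r[2] = max(1+1-1, 3+0) = 3
r[3] = max(1+3-1, 3+1-1, 4+0) = 4
r[4] = max(1+4-1, 3+3-1, 4+1-1, 5+0) = 5
r[5] = max(1+5-1, 3+4-1, 4+3-1, 5+1-1, 7+0) = 7
r[6] = max(1+7-1, 3+5-1, 4+4-1, 5+3-1, 7+1-1, 17+0) = 17
r[7] = max(1+17-1, 3+7-1, 4+5-1, …, 17+1-1, 10+0) = 17
r[8] = max(1+17-1, 3+17-1, 4+7-1, …, 10+1-1, 21+0) = 21
r[9] = max(1+21-1, 3+17-1, 4+17-1, …, 21+1-1, 12+0) = 21
One optimal plan: pieces 8 + 1 (1 cut) → $22 − $1 = $21.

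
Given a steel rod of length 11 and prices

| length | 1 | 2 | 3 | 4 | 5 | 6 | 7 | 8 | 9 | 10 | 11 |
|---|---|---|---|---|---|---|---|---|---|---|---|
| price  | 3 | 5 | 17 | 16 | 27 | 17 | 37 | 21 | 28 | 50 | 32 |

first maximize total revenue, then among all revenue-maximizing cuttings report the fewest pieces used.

Consider every possible first cut. r[k] is the best of p[i]+r[k−i] over all sellable i≤k.
r[1] = 3
r[2] = max(3+3, 5+0) = 6
r[3] = max(3+6, 5+3, 17+0) = 17
r[4] = max(3+17, 5+6, 17+3, 16+0) = 20
r[5] = max(3+20, 5+17, 17+6, 16+3, 27+0) = 27
r[6] = max(3+27, 5+20, 17+17, 16+6, 27+3, 17+0) = 34
r[7] = max(3+34, 5+27, 17+20, …, 17+3, 37+0) = 37
r[8] = max(3+37, 5+34, 17+27, …, 37+3, 21+0) = 44
r[9] = max(3+44, 5+37, 17+34, …, 21+3, 28+0) = 51
r[10] = max(3+51, 5+44, 17+37, …, 28+3, 50+0) = 54
r[11] = max(3+54, 5+51, 17+44, …, 50+3, 32+0) = 61
Maximum revenue is $61.
Now minimize piece count subject to staying optimal: for each k, pieces[k] = 1 + min over i with p[i]+r[k−i]=r[k] of pieces[k−i].
pieces[8] = 2
pieces[9] = 3
pieces[10] = 2
pieces[11] = 3

3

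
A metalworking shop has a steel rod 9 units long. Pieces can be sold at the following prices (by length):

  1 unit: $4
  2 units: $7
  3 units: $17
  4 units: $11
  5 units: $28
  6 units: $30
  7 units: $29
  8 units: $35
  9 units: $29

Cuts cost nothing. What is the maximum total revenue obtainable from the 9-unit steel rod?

Build R[k] bottom-up: R[k] = max over allowed piece i of (p[i] + R[k−i]).
R[1] = 4
R[2] = max(4+4, 7+0) = 8
R[3] = max(4+8, 7+4, 17+0) = 17
R[4] = max(4+17, 7+8, 17+4, 11+0) = 21
R[5] = max(4+21, 7+17, 17+8, 11+4, 28+0) = 28
R[6] = max(4+28, 7+21, 17+17, 11+8, 28+4, 30+0) = 34
R[7] = max(4+34, 7+28, 17+21, …, 30+4, 29+0) = 38
R[8] = max(4+38, 7+34, 17+28, …, 29+4, 35+0) = 45
R[9] = max(4+45, 7+38, 17+34, …, 35+4, 29+0) = 51
One optimal cutting: 3 + 3 + 3 → $17 + $17 + $17 = $51.

51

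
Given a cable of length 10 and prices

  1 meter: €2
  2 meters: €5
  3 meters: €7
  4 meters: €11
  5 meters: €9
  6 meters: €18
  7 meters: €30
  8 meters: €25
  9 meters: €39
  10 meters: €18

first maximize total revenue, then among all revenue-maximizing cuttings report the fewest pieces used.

2

Consider every possible first cut. r[k] is the best of p[i]+r[k−i] over all sellable i≤k.
r[1] = 2
r[2] = 5
r[3] = 7  (first piece 1, then r[2]=5)
r[4] = 11
r[5] = 13  (first piece 1, then r[4]=11)
r[6] = 18
r[7] = 30
r[8] = 32  (first piece 1, then r[7]=30)
r[9] = 39
r[10] = 41  (first piece 1, then r[9]=39)
Maximum revenue is €41.
Now minimize piece count subject to staying optimal: for each k, pieces[k] = 1 + min over i with p[i]+r[k−i]=r[k] of pieces[k−i].
pieces[7] = 1
pieces[8] = 2
pieces[9] = 1
pieces[10] = 2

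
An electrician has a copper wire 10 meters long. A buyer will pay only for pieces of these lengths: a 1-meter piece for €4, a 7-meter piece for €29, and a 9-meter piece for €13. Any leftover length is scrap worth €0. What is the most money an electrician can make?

41

Consider every possible first cut. f[k] is the best of p[i]+f[k−i] over all sellable i≤k.
f[1] = 4
f[2] = 8  (first piece 1, then f[1]=4)
f[3] = 12  (first piece 1, then f[2]=8)
f[4] = 16  (first piece 1, then f[3]=12)
f[5] = 20  (first piece 1, then f[4]=16)
f[6] = 24  (first piece 1, then f[5]=20)
f[7] = 29
f[8] = 33  (first piece 1, then f[7]=29)
f[9] = 37  (first piece 1, then f[8]=33)
f[10] = 41  (first piece 1, then f[9]=37)
One optimal cutting: 7 + 1 + 1 + 1 → €41.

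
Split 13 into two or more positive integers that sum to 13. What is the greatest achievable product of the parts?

Let f[k] be the best product for length k (with at least one cut). For each first piece i, the rest contributes max(k−i, f[k−i]).
f[2] = 1·max(1,0) = 1·1 = 1
f[3] = 1·max(2,1) = 1·2 = 2
f[4] = 2·max(2,1) = 2·2 = 4
f[5] = 2·max(3,2) = 2·3 = 6
f[6] = 3·max(3,2) = 3·3 = 9
f[7] = 2·max(5,6) = 2·6 = 12
f[8] = 2·max(6,9) = 2·9 = 18
f[9] = 3·max(6,9) = 3·9 = 27
f[10] = 2·max(8,18) = 2·18 = 36
f[11] = 2·max(9,27) = 2·27 = 54
f[12] = 3·max(9,27) = 3·27 = 81
f[13] = 2·max(11,54) = 2·54 = 108
One optimal split: 3 + 3 + 3 + 2 + 2; product 3·3·3·2·2 = 108.

108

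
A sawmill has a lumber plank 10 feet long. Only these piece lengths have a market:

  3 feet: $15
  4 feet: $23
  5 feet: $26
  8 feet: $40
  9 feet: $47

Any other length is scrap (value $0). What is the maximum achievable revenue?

Build r[k] bottom-up: r[k] = max over allowed piece i of (p[i] + r[k−i]).
r[1] = 0
r[2] = 0
r[3] = 15
r[4] = max(15+0, 23+0) = 23
r[5] = max(15+0, 23+0, 26+0) = 26
r[6] = max(15+15, 23+0, 26+0) = 30
r[7] = max(15+23, 23+15, 26+0) = 38
r[8] = max(15+26, 23+23, 26+15, 40+0) = 46
r[9] = max(15+30, 23+26, 26+23, 40+0, 47+0) = 49
r[10] = max(15+38, 23+30, 26+26, 40+0, 47+0) = 53
One optimal cutting: 4 + 3 + 3 → $53.

53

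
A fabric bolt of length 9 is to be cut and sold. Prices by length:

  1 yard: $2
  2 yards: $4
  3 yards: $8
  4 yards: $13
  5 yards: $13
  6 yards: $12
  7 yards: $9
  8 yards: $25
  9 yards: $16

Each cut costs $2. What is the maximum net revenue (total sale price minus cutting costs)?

25

Build v[k] bottom-up: v[k] = max over allowed piece i of (p[i] + v[k−i]) − 2 per cut.
v[1] = 2
v[2] = max(2+2-2, 4+0) = 4
v[3] = max(2+4-2, 4+2-2, 8+0) = 8
v[4] = max(2+8-2, 4+4-2, 8+2-2, 13+0) = 13
v[5] = max(2+13-2, 4+8-2, 8+4-2, 13+2-2, 13+0) = 13
v[6] = max(2+13-2, 4+13-2, 8+8-2, 13+4-2, 13+2-2, 12+0) = 15
v[7] = max(2+15-2, 4+13-2, 8+13-2, …, 12+2-2, 9+0) = 19
v[8] = max(2+19-2, 4+15-2, 8+13-2, …, 9+2-2, 25+0) = 25
v[9] = max(2+25-2, 4+19-2, 8+15-2, …, 25+2-2, 16+0) = 25
One optimal plan: pieces 8 + 1 (1 cut) → $27 − $2 = $25.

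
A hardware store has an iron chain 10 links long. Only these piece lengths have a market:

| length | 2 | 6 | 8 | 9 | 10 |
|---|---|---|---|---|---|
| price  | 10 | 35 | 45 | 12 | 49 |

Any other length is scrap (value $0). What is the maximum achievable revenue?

Build best[k] bottom-up: best[k] = max over allowed piece i of (p[i] + best[k−i]).
best[1] = 0
best[2] = 10
best[3] = 10
best[4] = 20  (first piece 2, then best[2]=10)
best[5] = 20
best[6] = 35
best[7] = 35
best[8] = 45  (first piece 2, then best[6]=35)
best[9] = 45
best[10] = 55  (first piece 2, then best[8]=45)
One optimal cutting: 6 + 2 + 2 → $55.

55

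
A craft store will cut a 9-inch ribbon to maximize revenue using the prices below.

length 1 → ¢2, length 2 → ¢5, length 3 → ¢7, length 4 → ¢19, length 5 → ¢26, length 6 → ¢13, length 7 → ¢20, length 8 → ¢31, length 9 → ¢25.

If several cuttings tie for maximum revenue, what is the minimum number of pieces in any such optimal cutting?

2

Let r[k] be the best obtainable value from length k. For each k, try every first piece i and keep the best of price[i] + r[k−i].
r[1] = 2
r[2] = 5
r[3] = 7  (first piece 1, then r[2]=5)
r[4] = 19
r[5] = 26
r[6] = 28  (first piece 1, then r[5]=26)
r[7] = 31  (first piece 2, then r[5]=26)
r[8] = 38  (first piece 4, then r[4]=19)
r[9] = 45  (first piece 4, then r[5]=26)
Maximum revenue is ¢45.
Now minimize piece count subject to staying optimal: for each k, pieces[k] = 1 + min over i with p[i]+r[k−i]=r[k] of pieces[k−i].
pieces[6] = 2
pieces[7] = 2
pieces[8] = 2
pieces[9] = 2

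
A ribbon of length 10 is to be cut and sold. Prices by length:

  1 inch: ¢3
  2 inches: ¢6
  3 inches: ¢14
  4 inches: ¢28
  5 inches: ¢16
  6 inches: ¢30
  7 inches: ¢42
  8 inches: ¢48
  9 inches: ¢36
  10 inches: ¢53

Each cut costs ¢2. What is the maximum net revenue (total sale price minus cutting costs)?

58

Let r[k] be the best obtainable value from length k. For each k, try every first piece i and keep the best of price[i] + r[k−i] minus the 2 cut fee when i<k.
r[1] = 3
r[2] = max(3+3-2, 6+0) = 6
r[3] = max(3+6-2, 6+3-2, 14+0) = 14
r[4] = max(3+14-2, 6+6-2, 14+3-2, 28+0) = 28
r[5] = max(3+28-2, 6+14-2, 14+6-2, 28+3-2, 16+0) = 29
r[6] = max(3+29-2, 6+28-2, 14+14-2, 28+6-2, 16+3-2, 30+0) = 32
r[7] = max(3+32-2, 6+29-2, 14+28-2, …, 30+3-2, 42+0) = 42
r[8] = max(3+42-2, 6+32-2, 14+29-2, …, 42+3-2, 48+0) = 54
r[9] = max(3+54-2, 6+42-2, 14+32-2, …, 48+3-2, 36+0) = 55
r[10] = max(3+55-2, 6+54-2, 14+42-2, …, 36+3-2, 53+0) = 58
One optimal plan: pieces 4 + 4 + 2 (2 cuts) → ¢62 − ¢4 = ¢58.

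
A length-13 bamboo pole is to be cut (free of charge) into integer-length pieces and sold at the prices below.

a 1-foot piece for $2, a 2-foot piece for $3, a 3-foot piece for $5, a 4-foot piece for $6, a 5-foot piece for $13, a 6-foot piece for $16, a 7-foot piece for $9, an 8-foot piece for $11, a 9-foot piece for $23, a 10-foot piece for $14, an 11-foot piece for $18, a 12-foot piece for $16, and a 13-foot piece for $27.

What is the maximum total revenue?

Build v[k] bottom-up: v[k] = max over allowed piece i of (p[i] + v[k−i]).
v[1] = 2
v[2] = max(2+2, 3+0) = 4
v[3] = max(2+4, 3+2, 5+0) = 6
v[4] = max(2+6, 3+4, 5+2, 6+0) = 8
v[5] = max(2+8, 3+6, 5+4, 6+2, 13+0) = 13
v[6] = max(2+13, 3+8, 5+6, 6+4, 13+2, 16+0) = 16
v[7] = max(2+16, 3+13, 5+8, …, 16+2, 9+0) = 18
v[8] = max(2+18, 3+16, 5+13, …, 9+2, 11+0) = 20
v[9] = max(2+20, 3+18, 5+16, …, 11+2, 23+0) = 23
v[10] = max(2+23, 3+20, 5+18, …, 23+2, 14+0) = 26
v[11] = max(2+26, 3+23, 5+20, …, 14+2, 18+0) = 29
v[12] = max(2+29, 3+26, 5+23, …, 18+2, 16+0) = 32
v[13] = max(2+32, 3+29, 5+26, …, 16+2, 27+0) = 34
One optimal cutting: 6 + 6 + 1 → $16 + $16 + $2 = $34.

34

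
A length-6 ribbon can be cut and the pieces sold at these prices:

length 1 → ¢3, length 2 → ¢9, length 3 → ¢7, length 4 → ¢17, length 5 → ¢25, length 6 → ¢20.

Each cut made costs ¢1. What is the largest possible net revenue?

Build v[k] bottom-up: v[k] = max over allowed piece i of (p[i] + v[k−i]) − 1 per cut.
v[1] = 3
v[2] = max(3+3-1, 9+0) = 9
v[3] = max(3+9-1, 9+3-1, 7+0) = 11
v[4] = max(3+11-1, 9+9-1, 7+3-1, 17+0) = 17
v[5] = max(3+17-1, 9+11-1, 7+9-1, 17+3-1, 25+0) = 25
v[6] = max(3+25-1, 9+17-1, 7+11-1, 17+9-1, 25+3-1, 20+0) = 27
One optimal plan: pieces 5 + 1 (1 cut) → ¢28 − ¢1 = ¢27.

27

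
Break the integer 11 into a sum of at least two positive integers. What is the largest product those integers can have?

54

Define f[k] = max over 1≤i<k of i · max(k−i, f[k−i]); the inner max lets the remainder stay uncut if that's better.
f[2] = 1*max(1,0) = 1*1 = 1
f[3] = 1*max(2,1) = 1*2 = 2
f[4] = 2*max(2,1) = 2*2 = 4
f[5] = 2*max(3,2) = 2*3 = 6
f[6] = 3*max(3,2) = 3*3 = 9
f[7] = 2*max(5,6) = 2*6 = 12
f[8] = 2*max(6,9) = 2*9 = 18
f[9] = 3*max(6,9) = 3*9 = 27
f[10] = 2*max(8,18) = 2*18 = 36
f[11] = 2*max(9,27) = 2*27 = 54
One optimal split: 3 + 3 + 3 + 2; product 3*3*3*2 = 54.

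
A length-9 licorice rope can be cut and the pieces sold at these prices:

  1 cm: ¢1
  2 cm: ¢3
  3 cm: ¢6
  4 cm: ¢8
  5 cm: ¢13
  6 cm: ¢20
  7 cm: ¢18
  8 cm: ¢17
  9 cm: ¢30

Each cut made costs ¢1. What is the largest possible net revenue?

30

Consider every possible first cut. net[k] is the best of p[i]+net[k−i] over all sellable i≤k, charging 1 whenever i<k.
net[1] = 1
net[2] = max(1+1-1, 3+0) = 3
net[3] = max(1+3-1, 3+1-1, 6+0) = 6
net[4] = max(1+6-1, 3+3-1, 6+1-1, 8+0) = 8
net[5] = max(1+8-1, 3+6-1, 6+3-1, 8+1-1, 13+0) = 13
net[6] = max(1+13-1, 3+8-1, 6+6-1, 8+3-1, 13+1-1, 20+0) = 20
net[7] = max(1+20-1, 3+13-1, 6+8-1, …, 20+1-1, 18+0) = 20
net[8] = max(1+20-1, 3+20-1, 6+13-1, …, 18+1-1, 17+0) = 22
net[9] = max(1+22-1, 3+20-1, 6+20-1, …, 17+1-1, 30+0) = 30
Best is to make no cuts and sell whole for ¢30.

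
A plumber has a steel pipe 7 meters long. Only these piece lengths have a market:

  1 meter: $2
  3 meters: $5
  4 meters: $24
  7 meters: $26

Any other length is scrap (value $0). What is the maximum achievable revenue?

30

Build r[k] bottom-up: r[k] = max over allowed piece i of (p[i] + r[k−i]).
r[1] = 2
r[2] = 4  (first piece 1, then r[1]=2)
r[3] = 6  (first piece 1, then r[2]=4)
r[4] = 24
r[5] = 26  (first piece 1, then r[4]=24)
r[6] = 28  (first piece 1, then r[5]=26)
r[7] = 30  (first piece 1, then r[6]=28)
One optimal cutting: 4 + 1 + 1 + 1 → $30.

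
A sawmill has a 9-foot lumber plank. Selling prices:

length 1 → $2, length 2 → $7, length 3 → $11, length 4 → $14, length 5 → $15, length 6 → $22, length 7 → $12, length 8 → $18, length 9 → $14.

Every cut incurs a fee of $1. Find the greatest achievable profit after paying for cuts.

32

Consider every possible first cut. v[k] is the best of p[i]+v[k−i] over all sellable i≤k, charging 1 whenever i<k.
v[1] = 2
v[2] = max(2+2-1, 7+0) = 7
v[3] = max(2+7-1, 7+2-1, 11+0) = 11
v[4] = max(2+11-1, 7+7-1, 11+2-1, 14+0) = 14
v[5] = max(2+14-1, 7+11-1, 11+7-1, 14+2-1, 15+0) = 17
v[6] = max(2+17-1, 7+14-1, 11+11-1, 14+7-1, 15+2-1, 22+0) = 22
v[7] = max(2+22-1, 7+17-1, 11+14-1, …, 22+2-1, 12+0) = 24
v[8] = max(2+24-1, 7+22-1, 11+17-1, …, 12+2-1, 18+0) = 28
v[9] = max(2+28-1, 7+24-1, 11+22-1, …, 18+2-1, 14+0) = 32
One optimal plan: pieces 6 + 3 (1 cut) → $33 − $1 = $32.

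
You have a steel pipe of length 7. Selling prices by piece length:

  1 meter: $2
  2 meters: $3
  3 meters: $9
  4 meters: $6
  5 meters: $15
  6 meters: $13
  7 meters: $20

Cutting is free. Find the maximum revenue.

20

Build R[k] bottom-up: R[k] = max over allowed piece i of (p[i] + R[k−i]).
R[1] = 2
R[2] = 4  (first piece 1, then R[1]=2)
R[3] = 9
R[4] = 11  (first piece 1, then R[3]=9)
R[5] = 15
R[6] = 18  (first piece 3, then R[3]=9)
R[7] = 20  (first piece 1, then R[6]=18)
One optimal cutting: 3 + 3 + 1 → $9 + $9 + $2 = $20.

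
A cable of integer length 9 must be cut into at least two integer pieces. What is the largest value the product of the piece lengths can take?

Let prod[k] be the best product for length k (with at least one cut). For each first piece i, the rest contributes max(k−i, prod[k−i]).
prod[2] = 1×max(1,0) = 1×1 = 1
prod[3] = 1×max(2,1) = 1×2 = 2
prod[4] = 2×max(2,1) = 2×2 = 4
prod[5] = 2×max(3,2) = 2×3 = 6
prod[6] = 3×max(3,2) = 3×3 = 9
prod[7] = 2×max(5,6) = 2×6 = 12
prod[8] = 2×max(6,9) = 2×9 = 18
prod[9] = 3×max(6,9) = 3×9 = 27
One optimal split: 3 + 3 + 3; product 3×3×3 = 27.

27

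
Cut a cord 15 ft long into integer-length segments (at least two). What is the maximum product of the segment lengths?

243

Fill m[k] for k=2..15: at each k try every first piece i and multiply by the better of (k−i) uncut or m[k−i].
m[2] = 1·max(1,0) = 1·1 = 1
m[3] = 1·max(2,1) = 1·2 = 2
m[4] = 2·max(2,1) = 2·2 = 4
m[5] = 2·max(3,2) = 2·3 = 6
m[6] = 3·max(3,2) = 3·3 = 9
m[7] = 2·max(5,6) = 2·6 = 12
m[8] = 2·max(6,9) = 2·9 = 18
m[9] = 3·max(6,9) = 3·9 = 27
m[10] = 2·max(8,18) = 2·18 = 36
m[11] = 2·max(9,27) = 2·27 = 54
m[12] = 3·max(9,27) = 3·27 = 81
m[13] = 2·max(11,54) = 2·54 = 108
m[14] = 2·max(12,81) = 2·81 = 162
m[15] = 3·max(12,81) = 3·81 = 243
One optimal split: 3 + 3 + 3 + 3 + 3; product 3·3·3·3·3 = 243.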